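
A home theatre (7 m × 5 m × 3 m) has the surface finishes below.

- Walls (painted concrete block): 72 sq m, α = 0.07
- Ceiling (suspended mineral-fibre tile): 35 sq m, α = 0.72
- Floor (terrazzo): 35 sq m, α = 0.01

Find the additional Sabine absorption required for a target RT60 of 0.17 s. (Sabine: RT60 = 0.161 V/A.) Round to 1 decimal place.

Summing Sᵢαᵢ: 5.040 + 25.200 + 0.350 → A₁ = 30.590 sabins.
V = 105 m³. Required absorption A₂ = 0.161 × 105 / 0.17 = 99.441 sabins.
Shortfall: 99.441 − 30.590 = 68.9 sabins.

68.9 sabins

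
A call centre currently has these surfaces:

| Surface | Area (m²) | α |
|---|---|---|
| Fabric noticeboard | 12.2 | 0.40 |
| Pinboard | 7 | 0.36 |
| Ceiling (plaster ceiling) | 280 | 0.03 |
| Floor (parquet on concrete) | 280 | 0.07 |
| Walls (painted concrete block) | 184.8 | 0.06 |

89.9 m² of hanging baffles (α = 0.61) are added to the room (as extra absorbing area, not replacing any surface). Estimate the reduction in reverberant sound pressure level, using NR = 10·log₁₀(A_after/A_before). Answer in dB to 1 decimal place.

3.4 dB

Summing Sᵢαᵢ: 4.880 + 2.520 + 8.400 + 19.600 + 11.088 → A_before = 46.488 sabins.
Added absorption = 89.9 × 0.61 = 54.839 sabins.
A_after = 46.488 + 54.839 = 101.327 sabins.
Reduction = 10 log₁₀(A_after/A_before) = 10 log₁₀(2.1796) = 3.4 dB.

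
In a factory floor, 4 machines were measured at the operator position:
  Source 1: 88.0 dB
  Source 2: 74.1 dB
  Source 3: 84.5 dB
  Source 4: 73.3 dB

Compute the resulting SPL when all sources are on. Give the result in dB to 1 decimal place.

Σ 10^(Lᵢ/10) = 9.599e+08.
L_total = 10·log₁₀(9.599e+08) = 89.8 dB.

89.8 dB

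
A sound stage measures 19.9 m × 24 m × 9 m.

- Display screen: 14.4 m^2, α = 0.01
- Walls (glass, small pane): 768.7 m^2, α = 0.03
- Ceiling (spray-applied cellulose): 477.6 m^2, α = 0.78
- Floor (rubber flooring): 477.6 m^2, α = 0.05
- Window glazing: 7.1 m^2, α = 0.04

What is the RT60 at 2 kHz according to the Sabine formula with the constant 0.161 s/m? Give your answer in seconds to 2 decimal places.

1.65 s

Total absorption A = 14.4×0.01 + 768.7×0.03 + 477.6×0.78 + 477.6×0.05 + 7.1×0.04
  = 0.144 + 23.061 + 372.528 + 23.880 + 0.284 = 419.897 m^2 sabins.
Room volume: 4298.4 m³.
T = 0.161 V/A = 0.161·4298.4/419.897 = 1.65 s.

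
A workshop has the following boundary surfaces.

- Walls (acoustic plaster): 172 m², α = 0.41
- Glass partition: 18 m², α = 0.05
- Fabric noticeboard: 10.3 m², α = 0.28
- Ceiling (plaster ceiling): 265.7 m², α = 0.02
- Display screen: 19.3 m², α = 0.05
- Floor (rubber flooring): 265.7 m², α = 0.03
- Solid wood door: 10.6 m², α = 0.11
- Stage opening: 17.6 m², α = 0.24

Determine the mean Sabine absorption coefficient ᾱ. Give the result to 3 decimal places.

Total surface area S = 779.2 m².
Σ(Sᵢαᵢ) = 172*0.41 + 18*0.05 + 10.3*0.28 + 265.7*0.02 + 19.3*0.05 + 265.7*0.03 + 10.6*0.11 + 17.6*0.24 = 93.944.
ᾱ = 93.944 / 779.2 = 0.121.

0.121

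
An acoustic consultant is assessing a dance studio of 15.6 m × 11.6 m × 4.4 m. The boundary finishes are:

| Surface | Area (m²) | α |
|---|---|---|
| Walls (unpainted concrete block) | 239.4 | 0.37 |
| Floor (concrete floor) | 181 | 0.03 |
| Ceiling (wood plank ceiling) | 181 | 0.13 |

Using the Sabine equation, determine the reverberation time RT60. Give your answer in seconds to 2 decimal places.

1.09 s

Equivalent absorption area: A = 239.4*0.37 + 181*0.03 + 181*0.13 = 117.538 m².
V = 15.6·11.6·4.4 = 796.224 m³.
Sabine: RT60 = 0.161 × 796.224 / 117.538 = 1.09 s.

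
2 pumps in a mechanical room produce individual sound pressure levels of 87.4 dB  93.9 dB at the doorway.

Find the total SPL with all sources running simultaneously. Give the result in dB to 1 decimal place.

Sum in the linear (power) domain: Σ 10^(Lᵢ/10) = 10^(87.4/10) + 10^(93.9/10) = 3.004e+09.
Combined level = 10 log₁₀(3.004e+09) = 94.8 dB.

94.8 dB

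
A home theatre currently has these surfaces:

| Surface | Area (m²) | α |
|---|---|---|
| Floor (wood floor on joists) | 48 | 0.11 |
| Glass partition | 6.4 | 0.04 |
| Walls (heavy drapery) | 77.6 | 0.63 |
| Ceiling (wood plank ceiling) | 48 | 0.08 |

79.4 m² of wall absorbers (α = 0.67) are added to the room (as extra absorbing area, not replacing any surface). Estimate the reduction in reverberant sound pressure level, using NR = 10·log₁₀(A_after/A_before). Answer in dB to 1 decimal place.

2.8 dB

Equivalent absorption area: A_before = 48·0.11 + 6.4·0.04 + 77.6·0.63 + 48·0.08 = 58.264 m².
Added absorption = 79.4 × 0.67 = 53.198 sabins.
New total A_after = 111.462 sabins.
Reduction = 10 log₁₀(A_after/A_before) = 10 log₁₀(1.9131) = 2.8 dB.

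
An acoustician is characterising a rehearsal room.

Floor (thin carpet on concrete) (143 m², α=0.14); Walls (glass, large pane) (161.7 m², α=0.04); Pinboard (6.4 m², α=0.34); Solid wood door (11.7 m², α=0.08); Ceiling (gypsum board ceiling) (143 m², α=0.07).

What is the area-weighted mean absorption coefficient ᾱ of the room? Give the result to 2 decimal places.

0.09

S = Σ Sᵢ = 143 + 161.7 + 6.4 + 11.7 + 143 = 465.8 m².
A = 143×0.14 + 161.7×0.04 + 6.4×0.34 + 11.7×0.08 + 143×0.07 = 39.610 sabins.
ᾱ = 39.610 / 465.8 = 0.09.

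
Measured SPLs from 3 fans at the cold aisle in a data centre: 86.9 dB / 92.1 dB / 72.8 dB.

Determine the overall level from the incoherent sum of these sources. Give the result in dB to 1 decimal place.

Sum in the linear (power) domain: Σ 10^(Lᵢ/10) = 10^(86.9/10) + 10^(92.1/10) + 10^(72.8/10) = 2.131e+09.
Combined level = 10 log₁₀(2.131e+09) = 93.3 dB.

93.3 dB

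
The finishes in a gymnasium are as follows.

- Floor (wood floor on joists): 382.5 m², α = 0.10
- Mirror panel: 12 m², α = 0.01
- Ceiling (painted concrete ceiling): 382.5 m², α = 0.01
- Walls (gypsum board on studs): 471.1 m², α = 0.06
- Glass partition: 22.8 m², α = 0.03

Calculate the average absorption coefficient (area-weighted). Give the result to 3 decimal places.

Total surface area S = 1270.9 m².
Weighted sum Σ Sα = 71.145.
ᾱ = 71.145 / 1270.9 = 0.056.

0.056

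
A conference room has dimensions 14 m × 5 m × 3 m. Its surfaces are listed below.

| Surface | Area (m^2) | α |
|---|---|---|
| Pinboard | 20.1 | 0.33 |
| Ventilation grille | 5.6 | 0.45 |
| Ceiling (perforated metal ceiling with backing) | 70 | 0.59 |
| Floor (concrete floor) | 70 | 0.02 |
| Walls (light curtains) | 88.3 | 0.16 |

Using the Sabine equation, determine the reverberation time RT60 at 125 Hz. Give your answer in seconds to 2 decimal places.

0.51 s

Summing Sᵢαᵢ: 6.633 + 2.520 + 41.300 + 1.400 + 14.128 → A = 65.981 sabins.
Room volume: 210 m³.
T = 0.161 V/A = 0.161·210/65.981 = 0.51 s.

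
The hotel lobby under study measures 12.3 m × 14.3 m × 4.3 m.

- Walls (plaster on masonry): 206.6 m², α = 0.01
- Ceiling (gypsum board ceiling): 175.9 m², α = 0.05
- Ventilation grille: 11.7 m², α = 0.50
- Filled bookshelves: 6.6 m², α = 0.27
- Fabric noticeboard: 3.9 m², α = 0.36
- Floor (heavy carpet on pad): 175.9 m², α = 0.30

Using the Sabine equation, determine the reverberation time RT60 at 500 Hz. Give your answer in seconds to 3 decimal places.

Summing Sᵢαᵢ: 2.066 + 8.795 + 5.850 + 1.782 + 1.404 + 52.770 → A = 72.667 sabins.
Volume V = 12.3 × 14.3 × 4.3 = 756.327 m³.
RT60 = 0.161 · V / A = 0.161 × 756.327 / 72.667 = 1.676 s.

1.676 s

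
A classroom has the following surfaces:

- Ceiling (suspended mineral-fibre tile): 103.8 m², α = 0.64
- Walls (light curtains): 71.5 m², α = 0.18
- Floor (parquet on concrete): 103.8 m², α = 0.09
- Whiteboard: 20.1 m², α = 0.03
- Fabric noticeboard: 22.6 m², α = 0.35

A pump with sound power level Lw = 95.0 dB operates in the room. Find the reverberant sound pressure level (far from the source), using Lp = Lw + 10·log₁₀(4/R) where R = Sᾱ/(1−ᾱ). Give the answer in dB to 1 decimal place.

Σ(Sᵢαᵢ) = 103.8·0.64 + 71.5·0.18 + 103.8·0.09 + 20.1·0.03 + 22.6·0.35 = 97.157; total area S = 321.8 m².
ᾱ = 97.157/321.8 = 0.3019; R = Sᾱ/(1−ᾱ) = 97.157/(1−0.3019) = 139.173 m².
Lp = Lw + 10 log₁₀(4/R) = 95.0 -15.41 = 79.6 dB.

79.6 dB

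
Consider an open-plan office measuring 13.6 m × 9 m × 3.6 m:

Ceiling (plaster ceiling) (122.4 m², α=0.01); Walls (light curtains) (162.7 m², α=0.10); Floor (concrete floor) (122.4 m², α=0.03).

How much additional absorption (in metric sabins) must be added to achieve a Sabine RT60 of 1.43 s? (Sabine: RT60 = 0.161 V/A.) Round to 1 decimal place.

28.4 sabins

Summing Sᵢαᵢ: 1.224 + 16.270 + 3.672 → A₁ = 21.166 sabins.
Target A₂ = 0.161·440.64/1.43 = 49.611 sabins (V = 440.64 m³).
Shortfall: 49.611 − 21.166 = 28.4 sabins.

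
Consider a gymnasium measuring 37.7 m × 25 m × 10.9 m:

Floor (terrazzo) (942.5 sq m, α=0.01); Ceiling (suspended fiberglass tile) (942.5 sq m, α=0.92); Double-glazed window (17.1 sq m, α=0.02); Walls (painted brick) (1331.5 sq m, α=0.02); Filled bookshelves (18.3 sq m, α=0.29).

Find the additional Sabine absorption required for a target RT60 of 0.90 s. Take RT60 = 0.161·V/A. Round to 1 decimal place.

Equivalent absorption area: A₁ = 942.5*0.01 + 942.5*0.92 + 17.1*0.02 + 1331.5*0.02 + 18.3*0.29 = 908.804 sq m.
Target A₂ = 0.161·10273.25/0.90 = 1837.770 sabins (V = 10273.25 m³).
ΔA = A₂ − A₁ = 1837.770 − 908.804 = 929.0 sabins.

929.0 sabins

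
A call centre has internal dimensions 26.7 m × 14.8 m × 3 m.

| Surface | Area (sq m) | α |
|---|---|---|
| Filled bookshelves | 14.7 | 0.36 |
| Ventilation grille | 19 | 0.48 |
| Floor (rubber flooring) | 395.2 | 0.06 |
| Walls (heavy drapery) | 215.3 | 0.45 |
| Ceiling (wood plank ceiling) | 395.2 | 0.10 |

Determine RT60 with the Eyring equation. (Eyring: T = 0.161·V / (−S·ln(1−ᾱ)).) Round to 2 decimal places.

S = Σ Sᵢ = 1039.4 sq m.
Σ(Sᵢαᵢ) = 14.7·0.36 + 19·0.48 + 395.2·0.06 + 215.3·0.45 + 395.2·0.10 = 174.529.
ᾱ = 174.529 / 1039.4 = 0.1679.
Eyring denominator: −S ln(1−ᾱ) = 191.044.
V = 26.7 × 14.8 × 3 = 1185.48 m³.
T = 0.161·V/[−S·ln(1−ᾱ)] = 0.161·1185.48/191.044 = 1.00 s.

1.00 sec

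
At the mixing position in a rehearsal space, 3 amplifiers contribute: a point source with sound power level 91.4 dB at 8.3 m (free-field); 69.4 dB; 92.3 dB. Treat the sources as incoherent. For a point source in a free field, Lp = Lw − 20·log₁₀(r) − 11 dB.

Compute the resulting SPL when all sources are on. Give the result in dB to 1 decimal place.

Source at 8.3 m: Lp = 91.4 − 20·log₁₀(8.3) − 11 = 62.0 dB.
Σ 10^(Lᵢ/10) = 1.709e+09.
Combined level = 10 log₁₀(1.709e+09) = 92.3 dB.

92.3 dB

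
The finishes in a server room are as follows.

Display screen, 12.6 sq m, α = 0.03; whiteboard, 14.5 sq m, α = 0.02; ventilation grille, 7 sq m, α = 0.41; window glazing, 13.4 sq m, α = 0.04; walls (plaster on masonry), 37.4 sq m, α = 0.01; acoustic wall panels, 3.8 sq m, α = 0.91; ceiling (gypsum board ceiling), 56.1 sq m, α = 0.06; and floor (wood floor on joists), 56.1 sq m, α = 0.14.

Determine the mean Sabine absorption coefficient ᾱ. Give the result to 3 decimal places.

S = Σ Sᵢ = 12.6 + 14.5 + 7 + 13.4 + 37.4 + 3.8 + 56.1 + 56.1 = 200.9 sq m.
A = 12.6*0.03 + 14.5*0.02 + 7*0.41 + 13.4*0.04 + 37.4*0.01 + 3.8*0.91 + 56.1*0.06 + 56.1*0.14 = 19.126 sabins.
ᾱ = A/S = 0.095.

0.095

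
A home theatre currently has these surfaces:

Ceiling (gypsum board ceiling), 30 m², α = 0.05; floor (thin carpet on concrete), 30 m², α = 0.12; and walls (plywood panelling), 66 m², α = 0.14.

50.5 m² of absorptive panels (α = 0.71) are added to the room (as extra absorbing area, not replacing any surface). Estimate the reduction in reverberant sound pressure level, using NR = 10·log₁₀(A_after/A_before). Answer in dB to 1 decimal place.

5.4 dB

Equivalent absorption area: A_before = 30×0.05 + 30×0.12 + 66×0.14 = 14.340 m².
Treatment contributes 50.5·0.71 = 35.855 sabins.
A_after = 14.340 + 35.855 = 50.195 sabins.
Reduction = 10 log₁₀(A_after/A_before) = 10 log₁₀(3.5003) = 5.4 dB.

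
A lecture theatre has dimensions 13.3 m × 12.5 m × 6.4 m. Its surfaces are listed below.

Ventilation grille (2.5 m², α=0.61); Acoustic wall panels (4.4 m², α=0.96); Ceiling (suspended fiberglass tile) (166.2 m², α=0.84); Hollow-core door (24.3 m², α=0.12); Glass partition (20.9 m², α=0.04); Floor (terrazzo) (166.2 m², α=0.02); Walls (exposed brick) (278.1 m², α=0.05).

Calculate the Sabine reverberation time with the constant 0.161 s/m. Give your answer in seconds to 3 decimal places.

Total absorption A = 2.5·0.61 + 4.4·0.96 + 166.2·0.84 + 24.3·0.12 + 20.9·0.04 + 166.2·0.02 + 278.1·0.05
  = 1.525 + 4.224 + 139.608 + 2.916 + 0.836 + 3.324 + 13.905 = 166.338 m² sabins.
V = 13.3·12.5·6.4 = 1064 m³.
Sabine: RT60 = 0.161 × 1064 / 166.338 = 1.030 s.

1.030 s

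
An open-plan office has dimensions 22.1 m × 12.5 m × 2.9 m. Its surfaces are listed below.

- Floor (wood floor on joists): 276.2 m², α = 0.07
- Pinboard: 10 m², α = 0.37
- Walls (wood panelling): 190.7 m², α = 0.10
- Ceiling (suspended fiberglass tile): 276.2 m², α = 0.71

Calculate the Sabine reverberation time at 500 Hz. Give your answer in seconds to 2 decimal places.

0.54 sec

Equivalent absorption area: A = 276.2×0.07 + 10×0.37 + 190.7×0.10 + 276.2×0.71 = 238.206 m².
Volume V = 22.1 × 12.5 × 2.9 = 801.125 m³.
RT60 = 0.161 · V / A = 0.161 × 801.125 / 238.206 = 0.54 s.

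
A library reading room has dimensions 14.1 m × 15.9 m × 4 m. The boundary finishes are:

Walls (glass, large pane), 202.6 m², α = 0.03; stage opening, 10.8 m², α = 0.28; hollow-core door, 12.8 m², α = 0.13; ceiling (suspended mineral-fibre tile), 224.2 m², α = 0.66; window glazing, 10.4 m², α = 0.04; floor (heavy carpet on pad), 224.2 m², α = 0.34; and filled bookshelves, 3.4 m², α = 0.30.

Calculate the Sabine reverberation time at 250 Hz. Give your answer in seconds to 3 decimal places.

0.611 s

Summing Sᵢαᵢ: 6.078 + 3.024 + 1.664 + 147.972 + 0.416 + 76.228 + 1.020 → A = 236.402 sabins.
Volume V = 14.1 × 15.9 × 4 = 896.76 m³.
Sabine: RT60 = 0.161 × 896.76 / 236.402 = 0.611 s.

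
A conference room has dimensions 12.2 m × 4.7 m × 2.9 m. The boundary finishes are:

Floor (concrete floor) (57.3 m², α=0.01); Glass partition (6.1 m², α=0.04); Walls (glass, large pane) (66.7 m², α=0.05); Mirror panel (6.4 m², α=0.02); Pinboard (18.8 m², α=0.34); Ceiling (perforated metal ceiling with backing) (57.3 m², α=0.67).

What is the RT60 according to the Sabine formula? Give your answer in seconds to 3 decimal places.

0.546 seconds

Total absorption A = 57.3·0.01 + 6.1·0.04 + 66.7·0.05 + 6.4·0.02 + 18.8·0.34 + 57.3·0.67
  = 0.573 + 0.244 + 3.335 + 0.128 + 6.392 + 38.391 = 49.063 m² sabins.
Volume V = 12.2 × 4.7 × 2.9 = 166.286 m³.
Sabine: RT60 = 0.161 × 166.286 / 49.063 = 0.546 s.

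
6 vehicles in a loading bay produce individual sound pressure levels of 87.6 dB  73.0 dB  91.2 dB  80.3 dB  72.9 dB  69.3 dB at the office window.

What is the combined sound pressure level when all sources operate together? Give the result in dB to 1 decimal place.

Sum in the linear (power) domain: Σ 10^(Lᵢ/10) = 10^(87.6/10) + 10^(73.0/10) + 10^(91.2/10) + 10^(80.3/10) + 10^(72.9/10) + 10^(69.3/10) = 2.049e+09.
Combined level = 10 log₁₀(2.049e+09) = 93.1 dB.

93.1 dB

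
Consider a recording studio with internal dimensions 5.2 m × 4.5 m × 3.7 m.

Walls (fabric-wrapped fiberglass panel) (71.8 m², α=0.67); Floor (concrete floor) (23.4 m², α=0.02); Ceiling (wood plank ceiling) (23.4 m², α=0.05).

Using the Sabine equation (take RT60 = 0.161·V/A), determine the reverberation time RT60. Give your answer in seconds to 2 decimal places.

Total absorption A = 71.8×0.67 + 23.4×0.02 + 23.4×0.05
  = 48.106 + 0.468 + 1.170 = 49.744 m² sabins.
Volume V = 5.2 × 4.5 × 3.7 = 86.58 m³.
T = 0.161 V/A = 0.161·86.58/49.744 = 0.28 s.

0.28 sec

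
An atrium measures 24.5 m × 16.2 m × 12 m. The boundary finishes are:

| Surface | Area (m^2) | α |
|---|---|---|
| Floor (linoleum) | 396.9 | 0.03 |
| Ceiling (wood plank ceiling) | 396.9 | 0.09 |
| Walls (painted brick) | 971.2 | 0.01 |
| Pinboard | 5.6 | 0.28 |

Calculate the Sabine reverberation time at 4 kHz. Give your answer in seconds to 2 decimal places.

13.02 s

A = Σ Sᵢαᵢ = 396.9*0.03 + 396.9*0.09 + 971.2*0.01 + 5.6*0.28 = 58.908 sabins.
Room volume: 4762.8 m³.
T = 0.161 V/A = 0.161·4762.8/58.908 = 13.02 s.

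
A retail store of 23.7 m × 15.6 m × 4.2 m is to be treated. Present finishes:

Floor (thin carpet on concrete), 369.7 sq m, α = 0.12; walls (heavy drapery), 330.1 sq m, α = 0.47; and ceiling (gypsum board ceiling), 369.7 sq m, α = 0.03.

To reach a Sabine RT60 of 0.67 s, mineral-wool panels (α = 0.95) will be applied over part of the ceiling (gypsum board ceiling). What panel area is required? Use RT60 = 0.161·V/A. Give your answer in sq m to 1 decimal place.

Total absorption A₁ = 369.7*0.12 + 330.1*0.47 + 369.7*0.03
  = 44.364 + 155.147 + 11.091 = 210.602 sq m sabins.
Required A₂ = 0.161·1552.824/0.67 = 373.141 sabins.
Absorption to add: 373.141 − 210.602 = 162.539 sabins.
Each sq m of panel replacing the ceiling (gypsum board ceiling) adds (0.95 − 0.03) = 0.92 sabins.
Panel area = 162.539 / 0.92 = 176.7 sq m.

176.7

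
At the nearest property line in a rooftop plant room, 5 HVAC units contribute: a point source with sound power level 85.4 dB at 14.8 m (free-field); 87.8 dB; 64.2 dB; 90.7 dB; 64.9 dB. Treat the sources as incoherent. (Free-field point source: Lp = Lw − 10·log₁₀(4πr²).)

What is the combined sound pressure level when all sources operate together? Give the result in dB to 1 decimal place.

Source at 14.8 m: Lp = 85.4 − 10·log₁₀(4π·14.8²) = 85.4 − 10·log₁₀(2752.538) = 51.0 dB.
Σ 10^(Lᵢ/10) = 1.783e+09.
Combined level = 10 log₁₀(1.783e+09) = 92.5 dB.

92.5 dB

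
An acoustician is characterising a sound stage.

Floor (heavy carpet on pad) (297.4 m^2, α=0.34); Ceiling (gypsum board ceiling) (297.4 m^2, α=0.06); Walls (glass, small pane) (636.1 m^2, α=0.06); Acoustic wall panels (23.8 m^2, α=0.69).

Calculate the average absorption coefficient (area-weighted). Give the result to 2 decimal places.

S = Σ Sᵢ = 297.4 + 297.4 + 636.1 + 23.8 = 1254.7 m^2.
Weighted sum Σ Sα = 173.548.
ᾱ = 173.548 / 1254.7 = 0.14.

0.14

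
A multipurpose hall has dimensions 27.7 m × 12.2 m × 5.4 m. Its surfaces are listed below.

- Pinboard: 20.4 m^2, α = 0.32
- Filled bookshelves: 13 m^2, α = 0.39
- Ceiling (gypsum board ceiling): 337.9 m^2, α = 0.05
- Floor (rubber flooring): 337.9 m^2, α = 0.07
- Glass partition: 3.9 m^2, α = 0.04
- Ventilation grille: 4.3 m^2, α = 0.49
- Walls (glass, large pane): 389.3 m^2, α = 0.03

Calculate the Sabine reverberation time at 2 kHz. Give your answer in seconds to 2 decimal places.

4.45 s

Total absorption A = 20.4×0.32 + 13×0.39 + 337.9×0.05 + 337.9×0.07 + 3.9×0.04 + 4.3×0.49 + 389.3×0.03
  = 6.528 + 5.070 + 16.895 + 23.653 + 0.156 + 2.107 + 11.679 = 66.088 m^2 sabins.
Volume V = 27.7 × 12.2 × 5.4 = 1824.876 m³.
Sabine: RT60 = 0.161 × 1824.876 / 66.088 = 4.45 s.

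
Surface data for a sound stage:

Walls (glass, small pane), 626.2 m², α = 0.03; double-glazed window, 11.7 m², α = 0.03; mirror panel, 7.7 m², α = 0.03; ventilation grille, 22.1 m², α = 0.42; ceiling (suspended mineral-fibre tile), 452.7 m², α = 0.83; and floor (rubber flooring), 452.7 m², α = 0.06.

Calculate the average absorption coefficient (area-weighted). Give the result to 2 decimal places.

0.27

Total surface area S = 1573.1 m².
Weighted sum Σ Sα = 431.553.
ᾱ = A/S = 0.27.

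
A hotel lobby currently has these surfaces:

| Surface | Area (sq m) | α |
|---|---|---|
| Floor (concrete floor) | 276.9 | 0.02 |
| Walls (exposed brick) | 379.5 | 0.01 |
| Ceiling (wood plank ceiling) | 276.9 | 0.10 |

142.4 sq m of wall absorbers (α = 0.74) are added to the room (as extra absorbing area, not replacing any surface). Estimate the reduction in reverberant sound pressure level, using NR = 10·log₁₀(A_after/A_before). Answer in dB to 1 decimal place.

5.9 dB

Equivalent absorption area: A_before = 276.9×0.02 + 379.5×0.01 + 276.9×0.10 = 37.023 sq m.
Treatment contributes 142.4·0.74 = 105.376 sabins.
New total A_after = 142.399 sabins.
NR = 10·log₁₀(142.399/37.023) = 5.9 dB.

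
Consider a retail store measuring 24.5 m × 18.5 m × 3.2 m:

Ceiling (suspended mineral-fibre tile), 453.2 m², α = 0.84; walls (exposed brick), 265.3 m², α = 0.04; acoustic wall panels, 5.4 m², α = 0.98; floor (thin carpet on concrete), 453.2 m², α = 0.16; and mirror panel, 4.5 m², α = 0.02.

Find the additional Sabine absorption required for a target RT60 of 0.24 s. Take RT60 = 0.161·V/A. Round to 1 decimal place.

A₁ = Σ Sᵢαᵢ = 453.2*0.84 + 265.3*0.04 + 5.4*0.98 + 453.2*0.16 + 4.5*0.02 = 469.194 sabins.
V = 1450.4 m³. Required absorption A₂ = 0.161 × 1450.4 / 0.24 = 972.977 sabins.
Shortfall: 972.977 − 469.194 = 503.8 sabins.

503.8 sabins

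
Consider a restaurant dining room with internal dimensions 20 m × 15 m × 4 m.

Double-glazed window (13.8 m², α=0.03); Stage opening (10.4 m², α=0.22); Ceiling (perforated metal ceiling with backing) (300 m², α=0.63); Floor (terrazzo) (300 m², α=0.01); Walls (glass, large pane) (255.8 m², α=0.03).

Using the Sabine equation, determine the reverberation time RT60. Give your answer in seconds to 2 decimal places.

Equivalent absorption area: A = 13.8*0.03 + 10.4*0.22 + 300*0.63 + 300*0.01 + 255.8*0.03 = 202.376 m².
Volume V = 20 × 15 × 4 = 1200 m³.
Sabine: RT60 = 0.161 × 1200 / 202.376 = 0.95 s.

0.95 seconds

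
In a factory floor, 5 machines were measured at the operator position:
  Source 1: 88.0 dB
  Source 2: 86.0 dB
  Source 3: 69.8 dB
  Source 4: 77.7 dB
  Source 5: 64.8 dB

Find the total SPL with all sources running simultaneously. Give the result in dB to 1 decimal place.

90.4 dB

Σ 10^(Lᵢ/10) = 1.101e+09.
Combined level = 10 log₁₀(1.101e+09) = 90.4 dB.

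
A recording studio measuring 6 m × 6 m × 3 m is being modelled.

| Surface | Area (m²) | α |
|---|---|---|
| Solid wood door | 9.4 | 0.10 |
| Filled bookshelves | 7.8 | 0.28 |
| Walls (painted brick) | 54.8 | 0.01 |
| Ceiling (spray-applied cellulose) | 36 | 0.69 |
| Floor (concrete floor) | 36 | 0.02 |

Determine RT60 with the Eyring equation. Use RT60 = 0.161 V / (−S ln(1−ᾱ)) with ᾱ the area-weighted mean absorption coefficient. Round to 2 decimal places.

0.53 seconds

S = Σ Sᵢ = 144.0 m².
Absorption A = 9.4×0.10 + 7.8×0.28 + 54.8×0.01 + 36×0.69 + 36×0.02 = 29.232 sabins.
Mean coefficient ᾱ = A/S = 0.2030.
Eyring denominator: −S ln(1−ᾱ) = 32.674.
V = 6 × 6 × 3 = 108 m³.
T = 0.161·V/[−S·ln(1−ᾱ)] = 0.161·108/32.674 = 0.53 s.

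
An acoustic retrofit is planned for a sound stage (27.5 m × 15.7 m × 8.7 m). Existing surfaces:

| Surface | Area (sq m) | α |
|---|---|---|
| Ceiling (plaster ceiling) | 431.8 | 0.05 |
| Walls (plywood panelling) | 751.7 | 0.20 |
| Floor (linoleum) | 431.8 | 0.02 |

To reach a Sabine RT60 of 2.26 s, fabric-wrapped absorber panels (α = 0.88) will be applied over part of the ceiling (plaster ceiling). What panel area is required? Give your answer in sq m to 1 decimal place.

104.8

Equivalent absorption area: A₁ = 431.8·0.05 + 751.7·0.20 + 431.8·0.02 = 180.566 sq m.
Required A₂ = 0.161·3756.225/2.26 = 267.589 sabins.
Absorption to add: 267.589 − 180.566 = 87.023 sabins.
Each sq m of panel replacing the ceiling (plaster ceiling) adds (0.88 − 0.05) = 0.83 sabins.
Area = ΔA/Δα = 87.023/0.83 = 104.8 sq m.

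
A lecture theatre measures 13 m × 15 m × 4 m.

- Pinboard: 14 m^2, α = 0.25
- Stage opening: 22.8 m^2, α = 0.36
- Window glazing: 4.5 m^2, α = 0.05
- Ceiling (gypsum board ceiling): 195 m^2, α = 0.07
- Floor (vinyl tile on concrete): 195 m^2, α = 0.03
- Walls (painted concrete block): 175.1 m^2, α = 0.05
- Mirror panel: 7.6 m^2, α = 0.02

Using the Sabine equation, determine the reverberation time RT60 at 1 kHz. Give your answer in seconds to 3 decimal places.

3.113 s

Equivalent absorption area: A = 14*0.25 + 22.8*0.36 + 4.5*0.05 + 195*0.07 + 195*0.03 + 175.1*0.05 + 7.6*0.02 = 40.340 m^2.
Volume V = 13 × 15 × 4 = 780 m³.
RT60 = 0.161 · V / A = 0.161 × 780 / 40.340 = 3.113 s.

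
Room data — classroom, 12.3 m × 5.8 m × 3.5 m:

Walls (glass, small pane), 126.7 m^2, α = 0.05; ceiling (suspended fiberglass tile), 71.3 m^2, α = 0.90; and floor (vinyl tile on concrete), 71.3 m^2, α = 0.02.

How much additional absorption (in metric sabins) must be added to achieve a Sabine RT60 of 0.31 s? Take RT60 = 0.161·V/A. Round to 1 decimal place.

57.7 sabins

A₁ = Σ Sᵢαᵢ = 126.7×0.05 + 71.3×0.90 + 71.3×0.02 = 71.931 sabins.
V = 249.69 m³. Required absorption A₂ = 0.161 × 249.69 / 0.31 = 129.678 sabins.
Additional absorption ΔA = 129.678 − 71.931 = 57.7 sabins.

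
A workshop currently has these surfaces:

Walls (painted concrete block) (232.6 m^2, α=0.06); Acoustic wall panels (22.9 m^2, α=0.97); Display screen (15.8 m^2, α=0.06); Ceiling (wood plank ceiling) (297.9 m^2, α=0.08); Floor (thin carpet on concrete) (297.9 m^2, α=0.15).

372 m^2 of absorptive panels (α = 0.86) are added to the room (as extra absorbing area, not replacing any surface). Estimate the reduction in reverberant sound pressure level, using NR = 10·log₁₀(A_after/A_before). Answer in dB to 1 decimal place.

6.1 dB

A_before = Σ Sᵢαᵢ = 232.6·0.06 + 22.9·0.97 + 15.8·0.06 + 297.9·0.08 + 297.9·0.15 = 105.634 sabins.
Treatment contributes 372·0.86 = 319.920 sabins.
New total A_after = 425.554 sabins.
NR = 10·log₁₀(425.554/105.634) = 6.1 dB.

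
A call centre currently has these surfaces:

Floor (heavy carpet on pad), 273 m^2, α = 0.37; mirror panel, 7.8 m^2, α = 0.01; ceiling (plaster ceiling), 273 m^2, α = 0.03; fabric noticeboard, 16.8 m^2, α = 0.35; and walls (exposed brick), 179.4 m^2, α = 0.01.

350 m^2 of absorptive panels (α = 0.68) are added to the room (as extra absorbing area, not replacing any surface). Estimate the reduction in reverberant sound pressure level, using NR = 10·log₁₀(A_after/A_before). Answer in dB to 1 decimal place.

Total absorption A_before = 273*0.37 + 7.8*0.01 + 273*0.03 + 16.8*0.35 + 179.4*0.01
  = 101.010 + 0.078 + 8.190 + 5.880 + 1.794 = 116.952 m^2 sabins.
Treatment contributes 350·0.68 = 238.000 sabins.
A_after = 116.952 + 238.000 = 354.952 sabins.
Reduction = 10 log₁₀(A_after/A_before) = 10 log₁₀(3.0350) = 4.8 dB.

4.8 dB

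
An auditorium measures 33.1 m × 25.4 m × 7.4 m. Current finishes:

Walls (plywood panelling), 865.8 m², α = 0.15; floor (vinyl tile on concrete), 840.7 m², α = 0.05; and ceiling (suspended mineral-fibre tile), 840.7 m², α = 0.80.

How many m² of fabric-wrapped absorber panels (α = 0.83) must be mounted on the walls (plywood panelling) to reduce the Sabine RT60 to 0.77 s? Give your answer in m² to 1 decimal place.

Total absorption A₁ = 865.8·0.15 + 840.7·0.05 + 840.7·0.80
  = 129.870 + 42.035 + 672.560 = 844.465 m² sabins.
V = 6221.476 m³. Target absorption A₂ = 0.161 × 6221.476 / 0.77 = 1300.854 sabins.
Absorption to add: 1300.854 − 844.465 = 456.389 sabins.
Net gain per m²: Δα = 0.83 − 0.15 = 0.68.
Area = ΔA/Δα = 456.389/0.68 = 671.2 m².

671.2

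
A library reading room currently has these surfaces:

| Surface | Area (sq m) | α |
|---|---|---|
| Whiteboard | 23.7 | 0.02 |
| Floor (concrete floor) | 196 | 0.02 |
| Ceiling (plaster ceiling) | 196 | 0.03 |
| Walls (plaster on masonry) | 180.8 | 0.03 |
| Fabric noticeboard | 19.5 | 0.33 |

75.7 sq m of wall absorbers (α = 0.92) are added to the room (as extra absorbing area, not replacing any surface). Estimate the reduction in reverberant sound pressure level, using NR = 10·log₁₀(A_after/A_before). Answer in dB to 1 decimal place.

Total absorption A_before = 23.7·0.02 + 196·0.02 + 196·0.03 + 180.8·0.03 + 19.5·0.33
  = 0.474 + 3.920 + 5.880 + 5.424 + 6.435 = 22.133 sq m sabins.
Treatment contributes 75.7·0.92 = 69.644 sabins.
New total A_after = 91.777 sabins.
Reduction = 10 log₁₀(A_after/A_before) = 10 log₁₀(4.1466) = 6.2 dB.

6.2 dB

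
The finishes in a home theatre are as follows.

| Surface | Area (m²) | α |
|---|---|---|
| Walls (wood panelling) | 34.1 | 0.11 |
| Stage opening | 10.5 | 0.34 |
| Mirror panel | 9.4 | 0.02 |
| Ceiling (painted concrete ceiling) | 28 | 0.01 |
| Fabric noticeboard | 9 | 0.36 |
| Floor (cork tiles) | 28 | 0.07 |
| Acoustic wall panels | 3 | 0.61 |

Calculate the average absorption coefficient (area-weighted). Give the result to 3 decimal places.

0.121

S = Σ Sᵢ = 34.1 + 10.5 + 9.4 + 28 + 9 + 28 + 3 = 122.0 m².
Σ(Sᵢαᵢ) = 34.1*0.11 + 10.5*0.34 + 9.4*0.02 + 28*0.01 + 9*0.36 + 28*0.07 + 3*0.61 = 14.819.
ᾱ = 14.819 / 122.0 = 0.121.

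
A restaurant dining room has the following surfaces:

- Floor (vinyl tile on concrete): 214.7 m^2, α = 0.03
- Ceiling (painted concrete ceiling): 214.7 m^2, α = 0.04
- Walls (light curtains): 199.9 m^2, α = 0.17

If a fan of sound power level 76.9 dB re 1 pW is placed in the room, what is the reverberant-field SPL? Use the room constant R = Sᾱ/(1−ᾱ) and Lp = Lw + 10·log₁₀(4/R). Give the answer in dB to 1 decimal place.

65.7 dB

Σ(Sᵢαᵢ) = 214.7·0.03 + 214.7·0.04 + 199.9·0.17 = 49.012; total area S = 629.3 m^2.
ᾱ = 0.0779, so room constant R = A/(1−ᾱ) = 53.153 m^2.
Lp = 76.9 + 10·log₁₀(4/53.153) = 76.9 + (-11.23) = 65.7 dB.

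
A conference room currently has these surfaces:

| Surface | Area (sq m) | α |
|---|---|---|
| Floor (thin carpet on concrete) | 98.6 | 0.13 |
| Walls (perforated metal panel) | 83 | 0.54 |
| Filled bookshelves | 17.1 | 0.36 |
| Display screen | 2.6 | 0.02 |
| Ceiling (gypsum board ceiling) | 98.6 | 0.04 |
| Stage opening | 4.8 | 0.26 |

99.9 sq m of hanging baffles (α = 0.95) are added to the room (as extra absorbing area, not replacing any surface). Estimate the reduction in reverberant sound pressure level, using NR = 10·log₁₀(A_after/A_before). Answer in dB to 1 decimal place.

3.8 dB

Total absorption A_before = 98.6×0.13 + 83×0.54 + 17.1×0.36 + 2.6×0.02 + 98.6×0.04 + 4.8×0.26
  = 12.818 + 44.820 + 6.156 + 0.052 + 3.944 + 1.248 = 69.038 sq m sabins.
Treatment contributes 99.9·0.95 = 94.905 sabins.
A_after = 69.038 + 94.905 = 163.943 sabins.
NR = 10·log₁₀(163.943/69.038) = 3.8 dB.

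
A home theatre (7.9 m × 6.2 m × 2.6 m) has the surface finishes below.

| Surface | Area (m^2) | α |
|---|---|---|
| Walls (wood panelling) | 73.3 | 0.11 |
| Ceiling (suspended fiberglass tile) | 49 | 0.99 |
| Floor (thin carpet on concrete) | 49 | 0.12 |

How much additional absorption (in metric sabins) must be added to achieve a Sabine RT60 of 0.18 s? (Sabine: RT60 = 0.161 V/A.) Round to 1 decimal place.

Summing Sᵢαᵢ: 8.063 + 48.510 + 5.880 → A₁ = 62.453 sabins.
V = 127.348 m³. Required absorption A₂ = 0.161 × 127.348 / 0.18 = 113.906 sabins.
ΔA = A₂ − A₁ = 113.906 − 62.453 = 51.5 sabins.

51.5 sabins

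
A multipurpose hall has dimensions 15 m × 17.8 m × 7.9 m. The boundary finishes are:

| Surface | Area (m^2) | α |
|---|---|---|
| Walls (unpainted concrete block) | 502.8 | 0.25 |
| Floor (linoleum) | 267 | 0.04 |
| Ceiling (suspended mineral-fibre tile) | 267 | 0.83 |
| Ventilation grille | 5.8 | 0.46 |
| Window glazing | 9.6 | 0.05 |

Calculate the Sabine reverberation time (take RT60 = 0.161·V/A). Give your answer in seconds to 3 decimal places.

0.940 sec

Equivalent absorption area: A = 502.8×0.25 + 267×0.04 + 267×0.83 + 5.8×0.46 + 9.6×0.05 = 361.138 m^2.
Room volume: 2109.3 m³.
Sabine: RT60 = 0.161 × 2109.3 / 361.138 = 0.940 s.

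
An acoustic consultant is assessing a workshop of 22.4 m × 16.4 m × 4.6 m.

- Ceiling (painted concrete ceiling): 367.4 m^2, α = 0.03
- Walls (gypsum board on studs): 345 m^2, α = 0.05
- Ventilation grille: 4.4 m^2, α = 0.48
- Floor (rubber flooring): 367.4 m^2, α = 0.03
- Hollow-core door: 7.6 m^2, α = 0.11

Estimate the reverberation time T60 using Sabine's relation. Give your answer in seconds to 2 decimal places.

Equivalent absorption area: A = 367.4*0.03 + 345*0.05 + 4.4*0.48 + 367.4*0.03 + 7.6*0.11 = 42.242 m^2.
V = 22.4·16.4·4.6 = 1689.856 m³.
T = 0.161 V/A = 0.161·1689.856/42.242 = 6.44 s.

6.44 s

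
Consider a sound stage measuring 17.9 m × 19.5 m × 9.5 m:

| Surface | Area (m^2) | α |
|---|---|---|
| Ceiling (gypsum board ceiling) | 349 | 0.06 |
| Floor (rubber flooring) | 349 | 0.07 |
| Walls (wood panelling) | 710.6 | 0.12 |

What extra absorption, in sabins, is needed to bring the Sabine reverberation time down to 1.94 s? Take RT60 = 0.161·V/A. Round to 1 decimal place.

144.5 sabins

Summing Sᵢαᵢ: 20.940 + 24.430 + 85.272 → A₁ = 130.642 sabins.
Target A₂ = 0.161·3315.975/1.94 = 275.192 sabins (V = 3315.975 m³).
Shortfall: 275.192 − 130.642 = 144.5 sabins.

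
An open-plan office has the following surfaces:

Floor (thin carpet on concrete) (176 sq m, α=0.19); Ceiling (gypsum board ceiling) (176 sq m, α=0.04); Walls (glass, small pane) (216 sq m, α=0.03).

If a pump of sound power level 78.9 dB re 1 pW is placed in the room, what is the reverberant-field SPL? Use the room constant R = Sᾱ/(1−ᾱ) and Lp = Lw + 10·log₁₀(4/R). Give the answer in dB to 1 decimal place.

A = 46.960 sabins; S = 568.0 sq m.
ᾱ = 46.960/568.0 = 0.0827; R = Sᾱ/(1−ᾱ) = 46.960/(1−0.0827) = 51.194 sq m.
Lp = 78.9 + 10·log₁₀(4/51.194) = 78.9 + (-11.07) = 67.8 dB.

67.8 dB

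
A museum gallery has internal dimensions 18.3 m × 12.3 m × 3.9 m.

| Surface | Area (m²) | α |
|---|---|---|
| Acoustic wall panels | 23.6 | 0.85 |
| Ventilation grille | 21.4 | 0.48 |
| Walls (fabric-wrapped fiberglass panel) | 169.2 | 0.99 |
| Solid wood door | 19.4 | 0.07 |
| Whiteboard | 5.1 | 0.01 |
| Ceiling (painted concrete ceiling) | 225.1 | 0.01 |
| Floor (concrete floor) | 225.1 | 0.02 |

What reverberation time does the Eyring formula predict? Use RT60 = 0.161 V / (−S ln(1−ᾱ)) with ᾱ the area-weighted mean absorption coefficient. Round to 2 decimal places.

0.58 s

Total surface area S = 23.6 + 21.4 + 169.2 + 19.4 + 5.1 + 225.1 + 225.1 = 688.9 m².
Absorption A = 23.6·0.85 + 21.4·0.48 + 169.2·0.99 + 19.4·0.07 + 5.1·0.01 + 225.1·0.01 + 225.1·0.02 = 206.002 sabins.
Mean coefficient ᾱ = A/S = 0.2990.
Eyring denominator: −S ln(1−ᾱ) = 244.730.
V = 18.3 × 12.3 × 3.9 = 877.851 m³.
T = 0.161·V/[−S·ln(1−ᾱ)] = 0.161·877.851/244.730 = 0.58 s.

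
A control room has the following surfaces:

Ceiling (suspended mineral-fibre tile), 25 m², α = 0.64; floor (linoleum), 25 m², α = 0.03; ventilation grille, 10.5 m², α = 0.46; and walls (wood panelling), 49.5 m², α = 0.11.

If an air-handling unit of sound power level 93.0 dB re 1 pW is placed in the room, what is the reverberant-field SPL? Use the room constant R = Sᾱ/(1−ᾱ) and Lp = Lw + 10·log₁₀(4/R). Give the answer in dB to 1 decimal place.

A = 27.025 sabins; S = 110.0 m².
ᾱ = 27.025/110.0 = 0.2457; R = Sᾱ/(1−ᾱ) = 27.025/(1−0.2457) = 35.828 m².
Lp = 93.0 + 10·log₁₀(4/35.828) = 93.0 + (-9.52) = 83.5 dB.

83.5 dB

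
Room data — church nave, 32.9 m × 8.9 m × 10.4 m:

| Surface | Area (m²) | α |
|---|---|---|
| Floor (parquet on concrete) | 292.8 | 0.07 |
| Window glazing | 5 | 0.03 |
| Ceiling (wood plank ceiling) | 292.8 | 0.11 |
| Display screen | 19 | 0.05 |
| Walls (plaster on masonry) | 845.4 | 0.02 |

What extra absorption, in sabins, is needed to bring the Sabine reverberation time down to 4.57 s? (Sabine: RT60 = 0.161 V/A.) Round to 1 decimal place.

36.6 sabins

A₁ = Σ Sᵢαᵢ = 292.8·0.07 + 5·0.03 + 292.8·0.11 + 19·0.05 + 845.4·0.02 = 70.712 sabins.
Target A₂ = 0.161·3045.224/4.57 = 107.283 sabins (V = 3045.224 m³).
Additional absorption ΔA = 107.283 − 70.712 = 36.6 sabins.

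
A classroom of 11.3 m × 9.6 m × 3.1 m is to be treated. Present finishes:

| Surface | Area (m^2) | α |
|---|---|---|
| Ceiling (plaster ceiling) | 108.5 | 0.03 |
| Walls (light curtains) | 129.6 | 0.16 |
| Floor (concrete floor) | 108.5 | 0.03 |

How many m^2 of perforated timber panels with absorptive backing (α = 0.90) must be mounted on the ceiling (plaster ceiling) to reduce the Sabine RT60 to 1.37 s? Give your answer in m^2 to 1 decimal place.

Total absorption A₁ = 108.5·0.03 + 129.6·0.16 + 108.5·0.03
  = 3.255 + 20.736 + 3.255 = 27.246 m^2 sabins.
V = 336.288 m³. Target absorption A₂ = 0.161 × 336.288 / 1.37 = 39.520 sabins.
ΔA needed = 39.520 − 27.246 = 12.274 sabins.
Net gain per m^2: Δα = 0.90 − 0.03 = 0.87.
Panel area = 12.274 / 0.87 = 14.1 m^2.

14.1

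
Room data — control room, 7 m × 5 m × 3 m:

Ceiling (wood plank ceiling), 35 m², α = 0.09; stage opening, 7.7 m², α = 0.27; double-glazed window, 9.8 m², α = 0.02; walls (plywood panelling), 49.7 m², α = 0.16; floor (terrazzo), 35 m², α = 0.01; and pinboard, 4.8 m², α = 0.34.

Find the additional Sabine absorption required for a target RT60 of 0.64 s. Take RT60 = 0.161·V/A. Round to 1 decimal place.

11.1 sabins

Equivalent absorption area: A₁ = 35×0.09 + 7.7×0.27 + 9.8×0.02 + 49.7×0.16 + 35×0.01 + 4.8×0.34 = 15.359 m².
For T = 0.64 s, need A₂ = 0.161·V/T = 0.161·105/0.64 = 26.414 sabins.
Shortfall: 26.414 − 15.359 = 11.1 sabins.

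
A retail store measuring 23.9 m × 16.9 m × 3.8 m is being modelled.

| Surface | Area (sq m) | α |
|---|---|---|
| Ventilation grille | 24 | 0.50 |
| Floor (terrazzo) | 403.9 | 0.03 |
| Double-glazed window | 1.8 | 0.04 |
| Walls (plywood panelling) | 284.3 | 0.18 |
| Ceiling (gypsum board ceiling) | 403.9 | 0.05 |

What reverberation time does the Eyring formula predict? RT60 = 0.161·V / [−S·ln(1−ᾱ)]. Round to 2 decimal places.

2.47 s

S = Σ Sᵢ = 1117.9 sq m.
Σ(Sᵢαᵢ) = 24·0.50 + 403.9·0.03 + 1.8·0.04 + 284.3·0.18 + 403.9·0.05 = 95.558.
ᾱ = 95.558 / 1117.9 = 0.0855.
Eyring denominator: −S ln(1−ᾱ) = 99.915.
V = 23.9 × 16.9 × 3.8 = 1534.858 m³.
T = 0.161·V/[−S·ln(1−ᾱ)] = 0.161·1534.858/99.915 = 2.47 s.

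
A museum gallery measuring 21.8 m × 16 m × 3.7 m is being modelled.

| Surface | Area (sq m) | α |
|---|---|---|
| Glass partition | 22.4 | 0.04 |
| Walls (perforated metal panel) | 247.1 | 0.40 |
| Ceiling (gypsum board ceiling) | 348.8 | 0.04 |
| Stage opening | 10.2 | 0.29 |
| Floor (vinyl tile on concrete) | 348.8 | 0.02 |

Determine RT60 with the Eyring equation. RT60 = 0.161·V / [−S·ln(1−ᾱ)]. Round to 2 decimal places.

S = Σ Sᵢ = 977.3 sq m.
Absorption A = 22.4×0.04 + 247.1×0.40 + 348.8×0.04 + 10.2×0.29 + 348.8×0.02 = 123.622 sabins.
Mean coefficient ᾱ = A/S = 0.1265.
−S·ln(1−ᾱ) = −977.3 × ln(1 − 0.1265) = 132.177.
V = 21.8 × 16 × 3.7 = 1290.56 m³.
T = 0.161·V/[−S·ln(1−ᾱ)] = 0.161·1290.56/132.177 = 1.57 s.

1.57 sec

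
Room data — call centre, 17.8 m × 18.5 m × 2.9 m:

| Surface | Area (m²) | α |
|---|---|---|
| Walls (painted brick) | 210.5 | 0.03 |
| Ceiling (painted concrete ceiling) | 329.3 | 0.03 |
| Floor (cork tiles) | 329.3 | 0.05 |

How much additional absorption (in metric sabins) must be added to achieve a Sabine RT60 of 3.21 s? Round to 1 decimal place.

15.2 sabins

Equivalent absorption area: A₁ = 210.5×0.03 + 329.3×0.03 + 329.3×0.05 = 32.659 m².
Target A₂ = 0.161·954.97/3.21 = 47.897 sabins (V = 954.97 m³).
Additional absorption ΔA = 47.897 − 32.659 = 15.2 sabins.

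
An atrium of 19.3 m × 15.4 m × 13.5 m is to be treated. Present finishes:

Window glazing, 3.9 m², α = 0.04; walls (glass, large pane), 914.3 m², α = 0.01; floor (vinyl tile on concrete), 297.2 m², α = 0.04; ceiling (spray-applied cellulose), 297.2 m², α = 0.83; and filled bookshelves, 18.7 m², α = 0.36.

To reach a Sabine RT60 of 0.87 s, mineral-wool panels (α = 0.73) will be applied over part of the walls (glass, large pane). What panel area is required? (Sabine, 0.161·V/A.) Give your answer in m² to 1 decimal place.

Equivalent absorption area: A₁ = 3.9*0.04 + 914.3*0.01 + 297.2*0.04 + 297.2*0.83 + 18.7*0.36 = 274.595 m².
V = 4012.47 m³. Target absorption A₂ = 0.161 × 4012.47 / 0.87 = 742.538 sabins.
ΔA needed = 742.538 − 274.595 = 467.943 sabins.
Each m² of panel replacing the walls (glass, large pane) adds (0.73 − 0.01) = 0.72 sabins.
Panel area = 467.943 / 0.72 = 649.9 m².

649.9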